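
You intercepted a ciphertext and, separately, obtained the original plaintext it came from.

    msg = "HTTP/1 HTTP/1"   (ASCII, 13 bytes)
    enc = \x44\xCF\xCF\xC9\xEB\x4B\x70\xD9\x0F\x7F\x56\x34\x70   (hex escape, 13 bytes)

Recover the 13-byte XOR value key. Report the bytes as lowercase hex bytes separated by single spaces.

0c 9b 9b 99 c4 7a 50 91 5b 2b 06 1b 41

Since enc = msg ⊕ key, XORing both sides with msg gives key = msg ⊕ enc.
48 ⊕ 44 = 0c
54 ⊕ cf = 9b
54 ⊕ cf = 9b
50 ⊕ c9 = 99
2f ⊕ eb = c4
31 ⊕ 4b = 7a
20 ⊕ 70 = 50
48 ⊕ d9 = 91
54 ⊕ 0f = 5b
54 ⊕ 7f = 2b
50 ⊕ 56 = 06
2f ⊕ 34 = 1b
31 ⊕ 70 = 41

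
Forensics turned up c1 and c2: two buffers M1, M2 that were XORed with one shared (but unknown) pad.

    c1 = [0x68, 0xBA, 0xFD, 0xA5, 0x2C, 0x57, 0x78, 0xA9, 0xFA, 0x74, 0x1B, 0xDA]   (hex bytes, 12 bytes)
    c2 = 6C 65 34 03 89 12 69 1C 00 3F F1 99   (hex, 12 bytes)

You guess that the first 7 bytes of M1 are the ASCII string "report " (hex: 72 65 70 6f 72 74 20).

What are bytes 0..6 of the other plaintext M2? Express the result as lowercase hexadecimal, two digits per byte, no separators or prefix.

76bab9c9d73131

First, c1 ⊕ c2 = (M1 ⊕ K) ⊕ (M2 ⊕ K) = M1 ⊕ M2, so the key drops out. Then M2 = (M1 ⊕ M2) ⊕ M1 over the first 7 bytes.
byte 0: (68 ^ 6c) ^ 72 = 04 ^ 72 = 76
byte 1: (ba ^ 65) ^ 65 = df ^ 65 = ba
byte 2: (fd ^ 34) ^ 70 = c9 ^ 70 = b9
byte 3: (a5 ^ 03) ^ 6f = a6 ^ 6f = c9
byte 4: (2c ^ 89) ^ 72 = a5 ^ 72 = d7
byte 5: (57 ^ 12) ^ 74 = 45 ^ 74 = 31
byte 6: (78 ^ 69) ^ 20 = 11 ^ 20 = 31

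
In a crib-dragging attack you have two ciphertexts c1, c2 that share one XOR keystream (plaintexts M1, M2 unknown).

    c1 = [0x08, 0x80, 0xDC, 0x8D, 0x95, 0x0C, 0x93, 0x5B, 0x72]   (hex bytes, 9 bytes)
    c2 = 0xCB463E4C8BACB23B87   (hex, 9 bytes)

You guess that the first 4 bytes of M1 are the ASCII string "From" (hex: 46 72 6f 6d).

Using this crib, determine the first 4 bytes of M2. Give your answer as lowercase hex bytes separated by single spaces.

85 b4 8d ac

First, c1 ⊕ c2 = (M1 ⊕ K) ⊕ (M2 ⊕ K) = M1 ⊕ M2, so the key drops out. Then M2 = (M1 ⊕ M2) ⊕ M1 over the first 4 bytes.
byte 0: (08 ⊕ cb) ⊕ 46 = c3 ⊕ 46 = 85
byte 1: (80 ⊕ 46) ⊕ 72 = c6 ⊕ 72 = b4
byte 2: (dc ⊕ 3e) ⊕ 6f = e2 ⊕ 6f = 8d
byte 3: (8d ⊕ 4c) ⊕ 6d = c1 ⊕ 6d = ac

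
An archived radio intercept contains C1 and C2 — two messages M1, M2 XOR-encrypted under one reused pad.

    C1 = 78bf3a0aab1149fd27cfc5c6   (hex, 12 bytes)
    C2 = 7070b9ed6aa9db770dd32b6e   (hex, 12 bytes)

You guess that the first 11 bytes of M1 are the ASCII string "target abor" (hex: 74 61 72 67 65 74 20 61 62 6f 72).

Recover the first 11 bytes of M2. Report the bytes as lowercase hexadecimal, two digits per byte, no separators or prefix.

First, C1 ⊕ C2 = (M1 ⊕ K) ⊕ (M2 ⊕ K) = M1 ⊕ M2, so the key drops out. Then M2 = (M1 ⊕ M2) ⊕ M1 over the first 11 bytes.
byte 0: (78 ^ 70) ^ 74 = 08 ^ 74 = 7c
byte 1: (bf ^ 70) ^ 61 = cf ^ 61 = ae
byte 2: (3a ^ b9) ^ 72 = 83 ^ 72 = f1
byte 3: (0a ^ ed) ^ 67 = e7 ^ 67 = 80
byte 4: (ab ^ 6a) ^ 65 = c1 ^ 65 = a4
byte 5: (11 ^ a9) ^ 74 = b8 ^ 74 = cc
byte 6: (49 ^ db) ^ 20 = 92 ^ 20 = b2
byte 7: (fd ^ 77) ^ 61 = 8a ^ 61 = eb
byte 8: (27 ^ 0d) ^ 62 = 2a ^ 62 = 48
byte 9: (cf ^ d3) ^ 6f = 1c ^ 6f = 73
byte 10: (c5 ^ 2b) ^ 72 = ee ^ 72 = 9c

7caef180a4ccb2eb48739c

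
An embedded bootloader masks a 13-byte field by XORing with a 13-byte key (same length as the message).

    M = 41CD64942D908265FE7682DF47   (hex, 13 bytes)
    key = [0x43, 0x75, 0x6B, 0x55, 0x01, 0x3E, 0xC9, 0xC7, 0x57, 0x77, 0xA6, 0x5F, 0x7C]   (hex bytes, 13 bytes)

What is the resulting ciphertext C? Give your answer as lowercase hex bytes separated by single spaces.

XOR is its own inverse, so applying the key byte-wise gives the result directly.
41 ⊕ 43 = 02
cd ⊕ 75 = b8
64 ⊕ 6b = 0f
94 ⊕ 55 = c1
2d ⊕ 01 = 2c
90 ⊕ 3e = ae
82 ⊕ c9 = 4b
65 ⊕ c7 = a2
fe ⊕ 57 = a9
76 ⊕ 77 = 01
82 ⊕ a6 = 24
df ⊕ 5f = 80
47 ⊕ 7c = 3b

02 b8 0f c1 2c ae 4b a2 a9 01 24 80 3b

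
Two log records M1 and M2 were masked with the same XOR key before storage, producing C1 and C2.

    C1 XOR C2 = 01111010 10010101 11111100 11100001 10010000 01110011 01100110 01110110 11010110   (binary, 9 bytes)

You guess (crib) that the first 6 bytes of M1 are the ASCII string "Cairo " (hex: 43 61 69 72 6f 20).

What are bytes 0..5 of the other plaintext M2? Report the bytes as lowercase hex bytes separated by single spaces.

39 f4 95 93 ff 53

Since C1 ⊕ C2 = M1 ⊕ M2, XORing with the guessed M1 bytes yields the corresponding M2 bytes: M2 = (C1 ⊕ C2) ⊕ M1.
7a ^ 43 = 39
95 ^ 61 = f4
fc ^ 69 = 95
e1 ^ 72 = 93
90 ^ 6f = ff
73 ^ 20 = 53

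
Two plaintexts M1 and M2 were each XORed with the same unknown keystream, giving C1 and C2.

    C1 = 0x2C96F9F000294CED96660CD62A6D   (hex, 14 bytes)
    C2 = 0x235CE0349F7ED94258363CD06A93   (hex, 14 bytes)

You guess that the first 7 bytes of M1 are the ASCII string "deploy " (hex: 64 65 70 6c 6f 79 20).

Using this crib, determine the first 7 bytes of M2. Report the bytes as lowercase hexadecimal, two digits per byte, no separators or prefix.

First, C1 ⊕ C2 = (M1 ⊕ K) ⊕ (M2 ⊕ K) = M1 ⊕ M2, so the key drops out. Then M2 = (M1 ⊕ M2) ⊕ M1 over the first 7 bytes.
byte 0: (2c XOR 23) XOR 64 = 0f XOR 64 = 6b
byte 1: (96 XOR 5c) XOR 65 = ca XOR 65 = af
byte 2: (f9 XOR e0) XOR 70 = 19 XOR 70 = 69
byte 3: (f0 XOR 34) XOR 6c = c4 XOR 6c = a8
byte 4: (00 XOR 9f) XOR 6f = 9f XOR 6f = f0
byte 5: (29 XOR 7e) XOR 79 = 57 XOR 79 = 2e
byte 6: (4c XOR d9) XOR 20 = 95 XOR 20 = b5

6baf69a8f02eb5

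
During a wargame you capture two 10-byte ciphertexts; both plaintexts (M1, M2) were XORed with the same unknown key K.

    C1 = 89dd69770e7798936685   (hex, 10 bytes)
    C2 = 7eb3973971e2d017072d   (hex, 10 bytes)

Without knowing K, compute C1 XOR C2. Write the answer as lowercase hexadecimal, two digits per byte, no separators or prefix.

f76efe4e7f95488461a8

C1 ⊕ C2 = (M1 ⊕ K) ⊕ (M2 ⊕ K) = M1 ⊕ M2 — the shared key cancels under XOR.
byte 0: 89 xor 7e = f7
byte 1: dd xor b3 = 6e
byte 2: 69 xor 97 = fe
byte 3: 77 xor 39 = 4e
byte 4: 0e xor 71 = 7f
byte 5: 77 xor e2 = 95
byte 6: 98 xor d0 = 48
byte 7: 93 xor 17 = 84
byte 8: 66 xor 07 = 61
byte 9: 85 xor 2d = a8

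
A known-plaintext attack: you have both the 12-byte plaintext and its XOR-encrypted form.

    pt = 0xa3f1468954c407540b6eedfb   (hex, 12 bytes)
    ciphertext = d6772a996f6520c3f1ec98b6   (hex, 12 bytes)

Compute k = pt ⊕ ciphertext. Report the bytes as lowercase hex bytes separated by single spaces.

Since ciphertext = pt ⊕ k, XORing both sides with pt gives k = pt ⊕ ciphertext.
byte 0: a3 ^ d6 = 75
byte 1: f1 ^ 77 = 86
byte 2: 46 ^ 2a = 6c
byte 3: 89 ^ 99 = 10
byte 4: 54 ^ 6f = 3b
byte 5: c4 ^ 65 = a1
byte 6: 07 ^ 20 = 27
byte 7: 54 ^ c3 = 97
byte 8: 0b ^ f1 = fa
byte 9: 6e ^ ec = 82
byte 10: ed ^ 98 = 75
byte 11: fb ^ b6 = 4d

75 86 6c 10 3b a1 27 97 fa 82 75 4d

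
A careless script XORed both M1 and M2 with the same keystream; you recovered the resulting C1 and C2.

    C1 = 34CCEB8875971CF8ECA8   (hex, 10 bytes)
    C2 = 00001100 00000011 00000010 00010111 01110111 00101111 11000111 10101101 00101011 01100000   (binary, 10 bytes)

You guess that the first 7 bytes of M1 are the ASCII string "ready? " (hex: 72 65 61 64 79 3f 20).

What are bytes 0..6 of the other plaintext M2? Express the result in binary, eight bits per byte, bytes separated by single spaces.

First, C1 ⊕ C2 = (M1 ⊕ K) ⊕ (M2 ⊕ K) = M1 ⊕ M2, so the key drops out. Then M2 = (M1 ⊕ M2) ⊕ M1 over the first 7 bytes.
byte 0: (34 ^ 0c) ^ 72 = 38 ^ 72 = 4a
byte 1: (cc ^ 03) ^ 65 = cf ^ 65 = aa
byte 2: (eb ^ 02) ^ 61 = e9 ^ 61 = 88
byte 3: (88 ^ 17) ^ 64 = 9f ^ 64 = fb
byte 4: (75 ^ 77) ^ 79 = 02 ^ 79 = 7b
byte 5: (97 ^ 2f) ^ 3f = b8 ^ 3f = 87
byte 6: (1c ^ c7) ^ 20 = db ^ 20 = fb

01001010 10101010 10001000 11111011 01111011 10000111 11111011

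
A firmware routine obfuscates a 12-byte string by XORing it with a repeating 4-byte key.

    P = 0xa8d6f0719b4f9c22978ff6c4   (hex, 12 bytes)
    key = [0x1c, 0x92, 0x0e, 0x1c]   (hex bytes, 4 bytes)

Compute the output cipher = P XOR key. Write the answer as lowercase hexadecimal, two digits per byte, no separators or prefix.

b444fe6d87dd923e8b1df8d8

The 4-byte key repeats, so the effective keystream is 1c 92 0e 1c 1c 92 0e 1c 1c 92 0e 1c.
byte 0: a8 ⊕ 1c = b4
byte 1: d6 ⊕ 92 = 44
byte 2: f0 ⊕ 0e = fe
byte 3: 71 ⊕ 1c = 6d
byte 4: 9b ⊕ 1c = 87
byte 5: 4f ⊕ 92 = dd
byte 6: 9c ⊕ 0e = 92
byte 7: 22 ⊕ 1c = 3e
byte 8: 97 ⊕ 1c = 8b
byte 9: 8f ⊕ 92 = 1d
byte 10: f6 ⊕ 0e = f8
byte 11: c4 ⊕ 1c = d8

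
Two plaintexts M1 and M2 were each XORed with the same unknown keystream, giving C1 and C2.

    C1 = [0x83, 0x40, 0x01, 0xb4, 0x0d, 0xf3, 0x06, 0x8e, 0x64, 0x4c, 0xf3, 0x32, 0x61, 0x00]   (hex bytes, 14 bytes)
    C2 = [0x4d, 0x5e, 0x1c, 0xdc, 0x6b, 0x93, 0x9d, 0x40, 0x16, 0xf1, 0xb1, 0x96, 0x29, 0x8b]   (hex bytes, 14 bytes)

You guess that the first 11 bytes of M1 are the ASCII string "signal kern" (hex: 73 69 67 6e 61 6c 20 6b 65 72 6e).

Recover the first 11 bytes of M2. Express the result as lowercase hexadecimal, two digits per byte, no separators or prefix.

bd777a06070cbba517cf2c

First, C1 ⊕ C2 = (M1 ⊕ K) ⊕ (M2 ⊕ K) = M1 ⊕ M2, so the key drops out. Then M2 = (M1 ⊕ M2) ⊕ M1 over the first 11 bytes.
byte 0: (83 xor 4d) xor 73 = ce xor 73 = bd
byte 1: (40 xor 5e) xor 69 = 1e xor 69 = 77
byte 2: (01 xor 1c) xor 67 = 1d xor 67 = 7a
byte 3: (b4 xor dc) xor 6e = 68 xor 6e = 06
byte 4: (0d xor 6b) xor 61 = 66 xor 61 = 07
byte 5: (f3 xor 93) xor 6c = 60 xor 6c = 0c
byte 6: (06 xor 9d) xor 20 = 9b xor 20 = bb
byte 7: (8e xor 40) xor 6b = ce xor 6b = a5
byte 8: (64 xor 16) xor 65 = 72 xor 65 = 17
byte 9: (4c xor f1) xor 72 = bd xor 72 = cf
byte 10: (f3 xor b1) xor 6e = 42 xor 6e = 2c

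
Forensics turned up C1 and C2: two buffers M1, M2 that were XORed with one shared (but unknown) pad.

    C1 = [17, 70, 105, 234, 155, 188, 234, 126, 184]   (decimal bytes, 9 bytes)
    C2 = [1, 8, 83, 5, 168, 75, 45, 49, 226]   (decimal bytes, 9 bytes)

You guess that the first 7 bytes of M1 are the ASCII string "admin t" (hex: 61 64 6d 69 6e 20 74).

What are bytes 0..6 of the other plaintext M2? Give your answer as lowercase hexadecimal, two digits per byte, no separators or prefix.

First, C1 ⊕ C2 = (M1 ⊕ K) ⊕ (M2 ⊕ K) = M1 ⊕ M2, so the key drops out. Then M2 = (M1 ⊕ M2) ⊕ M1 over the first 7 bytes.
byte 0: (11 ⊕ 01) ⊕ 61 = 10 ⊕ 61 = 71
byte 1: (46 ⊕ 08) ⊕ 64 = 4e ⊕ 64 = 2a
byte 2: (69 ⊕ 53) ⊕ 6d = 3a ⊕ 6d = 57
byte 3: (ea ⊕ 05) ⊕ 69 = ef ⊕ 69 = 86
byte 4: (9b ⊕ a8) ⊕ 6e = 33 ⊕ 6e = 5d
byte 5: (bc ⊕ 4b) ⊕ 20 = f7 ⊕ 20 = d7
byte 6: (ea ⊕ 2d) ⊕ 74 = c7 ⊕ 74 = b3

712a57865dd7b3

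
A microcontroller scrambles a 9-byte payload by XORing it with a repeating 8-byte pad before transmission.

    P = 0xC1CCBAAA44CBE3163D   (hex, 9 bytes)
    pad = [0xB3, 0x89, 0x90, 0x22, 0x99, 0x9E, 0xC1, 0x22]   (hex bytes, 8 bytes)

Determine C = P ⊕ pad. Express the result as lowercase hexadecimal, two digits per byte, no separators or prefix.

72452a88dd5522348e

The 8-byte key repeats, so the effective keystream is b3 89 90 22 99 9e c1 22 b3.
byte 0: c1 ⊕ b3 = 72
byte 1: cc ⊕ 89 = 45
byte 2: ba ⊕ 90 = 2a
byte 3: aa ⊕ 22 = 88
byte 4: 44 ⊕ 99 = dd
byte 5: cb ⊕ 9e = 55
byte 6: e3 ⊕ c1 = 22
byte 7: 16 ⊕ 22 = 34
byte 8: 3d ⊕ b3 = 8e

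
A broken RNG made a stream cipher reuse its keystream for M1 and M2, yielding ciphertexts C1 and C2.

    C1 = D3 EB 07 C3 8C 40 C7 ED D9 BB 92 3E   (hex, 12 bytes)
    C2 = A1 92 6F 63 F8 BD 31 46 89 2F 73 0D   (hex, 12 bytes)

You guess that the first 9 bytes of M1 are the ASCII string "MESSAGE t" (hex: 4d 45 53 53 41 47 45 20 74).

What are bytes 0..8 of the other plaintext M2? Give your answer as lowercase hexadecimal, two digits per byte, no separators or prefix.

First, C1 ⊕ C2 = (M1 ⊕ K) ⊕ (M2 ⊕ K) = M1 ⊕ M2, so the key drops out. Then M2 = (M1 ⊕ M2) ⊕ M1 over the first 9 bytes.
byte 0: (d3 XOR a1) XOR 4d = 72 XOR 4d = 3f
byte 1: (eb XOR 92) XOR 45 = 79 XOR 45 = 3c
byte 2: (07 XOR 6f) XOR 53 = 68 XOR 53 = 3b
byte 3: (c3 XOR 63) XOR 53 = a0 XOR 53 = f3
byte 4: (8c XOR f8) XOR 41 = 74 XOR 41 = 35
byte 5: (40 XOR bd) XOR 47 = fd XOR 47 = ba
byte 6: (c7 XOR 31) XOR 45 = f6 XOR 45 = b3
byte 7: (ed XOR 46) XOR 20 = ab XOR 20 = 8b
byte 8: (d9 XOR 89) XOR 74 = 50 XOR 74 = 24

3f3c3bf335bab38b24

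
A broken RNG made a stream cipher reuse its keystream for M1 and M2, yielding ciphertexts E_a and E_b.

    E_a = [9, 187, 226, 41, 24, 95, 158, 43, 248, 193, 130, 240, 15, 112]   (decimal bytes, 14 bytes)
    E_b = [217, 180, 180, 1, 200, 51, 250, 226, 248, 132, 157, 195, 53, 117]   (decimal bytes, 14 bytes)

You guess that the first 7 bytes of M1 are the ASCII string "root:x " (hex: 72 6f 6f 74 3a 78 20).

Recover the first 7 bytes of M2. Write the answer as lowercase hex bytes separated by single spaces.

First, E_a ⊕ E_b = (M1 ⊕ K) ⊕ (M2 ⊕ K) = M1 ⊕ M2, so the key drops out. Then M2 = (M1 ⊕ M2) ⊕ M1 over the first 7 bytes.
byte 0: (09 ⊕ d9) ⊕ 72 = d0 ⊕ 72 = a2
byte 1: (bb ⊕ b4) ⊕ 6f = 0f ⊕ 6f = 60
byte 2: (e2 ⊕ b4) ⊕ 6f = 56 ⊕ 6f = 39
byte 3: (29 ⊕ 01) ⊕ 74 = 28 ⊕ 74 = 5c
byte 4: (18 ⊕ c8) ⊕ 3a = d0 ⊕ 3a = ea
byte 5: (5f ⊕ 33) ⊕ 78 = 6c ⊕ 78 = 14
byte 6: (9e ⊕ fa) ⊕ 20 = 64 ⊕ 20 = 44

a2 60 39 5c ea 14 44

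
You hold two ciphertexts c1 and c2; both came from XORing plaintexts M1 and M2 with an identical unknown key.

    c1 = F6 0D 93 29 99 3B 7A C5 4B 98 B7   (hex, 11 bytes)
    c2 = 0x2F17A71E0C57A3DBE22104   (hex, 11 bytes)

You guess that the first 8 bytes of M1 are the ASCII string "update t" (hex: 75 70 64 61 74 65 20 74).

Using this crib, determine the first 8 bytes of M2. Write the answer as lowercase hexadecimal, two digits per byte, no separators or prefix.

ac6a5056e109f96a

First, c1 ⊕ c2 = (M1 ⊕ K) ⊕ (M2 ⊕ K) = M1 ⊕ M2, so the key drops out. Then M2 = (M1 ⊕ M2) ⊕ M1 over the first 8 bytes.
byte 0: (f6 xor 2f) xor 75 = d9 xor 75 = ac
byte 1: (0d xor 17) xor 70 = 1a xor 70 = 6a
byte 2: (93 xor a7) xor 64 = 34 xor 64 = 50
byte 3: (29 xor 1e) xor 61 = 37 xor 61 = 56
byte 4: (99 xor 0c) xor 74 = 95 xor 74 = e1
byte 5: (3b xor 57) xor 65 = 6c xor 65 = 09
byte 6: (7a xor a3) xor 20 = d9 xor 20 = f9
byte 7: (c5 xor db) xor 74 = 1e xor 74 = 6a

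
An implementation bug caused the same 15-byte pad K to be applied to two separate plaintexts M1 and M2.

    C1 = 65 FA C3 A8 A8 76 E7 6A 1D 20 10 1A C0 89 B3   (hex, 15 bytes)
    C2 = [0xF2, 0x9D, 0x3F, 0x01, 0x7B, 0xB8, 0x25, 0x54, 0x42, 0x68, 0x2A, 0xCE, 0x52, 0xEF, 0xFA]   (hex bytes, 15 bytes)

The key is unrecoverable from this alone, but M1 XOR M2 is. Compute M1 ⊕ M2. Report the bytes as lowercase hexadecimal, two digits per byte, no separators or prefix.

C1 ⊕ C2 = (M1 ⊕ K) ⊕ (M2 ⊕ K) = M1 ⊕ M2 — the shared key cancels under XOR.
65 xor f2 = 97
fa xor 9d = 67
c3 xor 3f = fc
a8 xor 01 = a9
a8 xor 7b = d3
76 xor b8 = ce
e7 xor 25 = c2
6a xor 54 = 3e
1d xor 42 = 5f
20 xor 68 = 48
10 xor 2a = 3a
1a xor ce = d4
c0 xor 52 = 92
89 xor ef = 66
b3 xor fa = 49

9767fca9d3cec23e5f483ad4926649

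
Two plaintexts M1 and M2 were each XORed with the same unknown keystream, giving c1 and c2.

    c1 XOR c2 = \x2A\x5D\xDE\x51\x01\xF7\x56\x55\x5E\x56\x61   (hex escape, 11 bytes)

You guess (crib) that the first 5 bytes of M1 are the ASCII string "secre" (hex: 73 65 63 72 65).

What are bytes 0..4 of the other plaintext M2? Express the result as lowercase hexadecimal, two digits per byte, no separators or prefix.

5938bd2364

Since c1 ⊕ c2 = M1 ⊕ M2, XORing with the guessed M1 bytes yields the corresponding M2 bytes: M2 = (c1 ⊕ c2) ⊕ M1.
2a ^ 73 = 59
5d ^ 65 = 38
de ^ 63 = bd
51 ^ 72 = 23
01 ^ 65 = 64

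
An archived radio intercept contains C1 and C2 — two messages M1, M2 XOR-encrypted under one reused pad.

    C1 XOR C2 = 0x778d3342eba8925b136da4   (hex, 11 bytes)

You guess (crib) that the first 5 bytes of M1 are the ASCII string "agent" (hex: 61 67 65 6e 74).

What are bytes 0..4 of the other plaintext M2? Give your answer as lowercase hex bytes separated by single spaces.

16 ea 56 2c 9f

Since C1 ⊕ C2 = M1 ⊕ M2, XORing with the guessed M1 bytes yields the corresponding M2 bytes: M2 = (C1 ⊕ C2) ⊕ M1.
byte 0: 119 XOR  97 =  22
byte 1: 141 XOR 103 = 234
byte 2:  51 XOR 101 =  86
byte 3:  66 XOR 110 =  44
byte 4: 235 XOR 116 = 159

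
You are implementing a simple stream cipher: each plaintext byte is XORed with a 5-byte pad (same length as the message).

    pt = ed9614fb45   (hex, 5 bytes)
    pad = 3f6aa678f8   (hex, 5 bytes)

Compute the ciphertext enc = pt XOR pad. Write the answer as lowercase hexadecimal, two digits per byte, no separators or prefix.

d2fcb283bd

XOR is its own inverse, so applying the key byte-wise gives the result directly.
byte 0: ed ^ 3f = d2
byte 1: 96 ^ 6a = fc
byte 2: 14 ^ a6 = b2
byte 3: fb ^ 78 = 83
byte 4: 45 ^ f8 = bd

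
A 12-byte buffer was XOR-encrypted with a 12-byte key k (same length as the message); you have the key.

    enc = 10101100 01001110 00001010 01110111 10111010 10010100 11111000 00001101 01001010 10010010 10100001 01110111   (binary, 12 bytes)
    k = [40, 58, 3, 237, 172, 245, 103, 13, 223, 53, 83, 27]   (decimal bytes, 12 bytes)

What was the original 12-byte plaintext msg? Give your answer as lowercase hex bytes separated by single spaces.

84 74 09 9a 16 61 9f 00 95 a7 f2 6c

XOR is its own inverse, so applying the key byte-wise gives the result directly.
ac xor 28 = 84
4e xor 3a = 74
0a xor 03 = 09
77 xor ed = 9a
ba xor ac = 16
94 xor f5 = 61
f8 xor 67 = 9f
0d xor 0d = 00
4a xor df = 95
92 xor 35 = a7
a1 xor 53 = f2
77 xor 1b = 6c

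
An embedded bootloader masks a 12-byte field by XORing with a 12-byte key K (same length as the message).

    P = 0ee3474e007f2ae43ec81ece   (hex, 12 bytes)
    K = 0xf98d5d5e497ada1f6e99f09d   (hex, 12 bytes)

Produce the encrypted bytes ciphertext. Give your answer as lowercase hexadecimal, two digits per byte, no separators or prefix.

XOR is its own inverse, so applying the key byte-wise gives the result directly.
00001110 ⊕ 11111001 = 11110111
11100011 ⊕ 10001101 = 01101110
01000111 ⊕ 01011101 = 00011010
01001110 ⊕ 01011110 = 00010000
00000000 ⊕ 01001001 = 01001001
01111111 ⊕ 01111010 = 00000101
00101010 ⊕ 11011010 = 11110000
11100100 ⊕ 00011111 = 11111011
00111110 ⊕ 01101110 = 01010000
11001000 ⊕ 10011001 = 01010001
00011110 ⊕ 11110000 = 11101110
11001110 ⊕ 10011101 = 01010011

f76e1a104905f0fb5051ee53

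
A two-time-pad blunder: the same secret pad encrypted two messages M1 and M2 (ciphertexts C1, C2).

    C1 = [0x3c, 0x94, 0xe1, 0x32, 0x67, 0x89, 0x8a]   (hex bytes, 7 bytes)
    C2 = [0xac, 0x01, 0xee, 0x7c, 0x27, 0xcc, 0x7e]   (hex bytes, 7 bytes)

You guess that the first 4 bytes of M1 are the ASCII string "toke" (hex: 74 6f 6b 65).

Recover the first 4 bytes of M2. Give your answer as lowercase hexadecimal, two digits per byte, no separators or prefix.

e4fa642b

First, C1 ⊕ C2 = (M1 ⊕ K) ⊕ (M2 ⊕ K) = M1 ⊕ M2, so the key drops out. Then M2 = (M1 ⊕ M2) ⊕ M1 over the first 4 bytes.
byte 0: (3c ⊕ ac) ⊕ 74 = 90 ⊕ 74 = e4
byte 1: (94 ⊕ 01) ⊕ 6f = 95 ⊕ 6f = fa
byte 2: (e1 ⊕ ee) ⊕ 6b = 0f ⊕ 6b = 64
byte 3: (32 ⊕ 7c) ⊕ 65 = 4e ⊕ 65 = 2b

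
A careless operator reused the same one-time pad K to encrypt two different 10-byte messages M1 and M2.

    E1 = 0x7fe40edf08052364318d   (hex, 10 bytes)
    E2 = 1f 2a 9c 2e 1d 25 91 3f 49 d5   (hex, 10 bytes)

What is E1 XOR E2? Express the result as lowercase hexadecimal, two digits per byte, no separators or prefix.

E1 ⊕ E2 = (M1 ⊕ K) ⊕ (M2 ⊕ K) = M1 ⊕ M2 — the shared key cancels under XOR.
127 ^  31 =  96
228 ^  42 = 206
 14 ^ 156 = 146
223 ^  46 = 241
  8 ^  29 =  21
  5 ^  37 =  32
 35 ^ 145 = 178
100 ^  63 =  91
 49 ^  73 = 120
141 ^ 213 =  88

60ce92f11520b25b7858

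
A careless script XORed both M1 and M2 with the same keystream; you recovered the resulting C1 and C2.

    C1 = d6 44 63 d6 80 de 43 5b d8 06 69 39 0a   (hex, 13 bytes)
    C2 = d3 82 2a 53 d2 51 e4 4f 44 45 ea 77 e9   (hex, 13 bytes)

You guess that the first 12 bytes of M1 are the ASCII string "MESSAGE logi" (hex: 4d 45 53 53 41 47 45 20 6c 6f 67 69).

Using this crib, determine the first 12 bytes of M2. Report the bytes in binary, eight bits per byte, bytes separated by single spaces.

First, C1 ⊕ C2 = (M1 ⊕ K) ⊕ (M2 ⊕ K) = M1 ⊕ M2, so the key drops out. Then M2 = (M1 ⊕ M2) ⊕ M1 over the first 12 bytes.
byte 0: (d6 xor d3) xor 4d = 05 xor 4d = 48
byte 1: (44 xor 82) xor 45 = c6 xor 45 = 83
byte 2: (63 xor 2a) xor 53 = 49 xor 53 = 1a
byte 3: (d6 xor 53) xor 53 = 85 xor 53 = d6
byte 4: (80 xor d2) xor 41 = 52 xor 41 = 13
byte 5: (de xor 51) xor 47 = 8f xor 47 = c8
byte 6: (43 xor e4) xor 45 = a7 xor 45 = e2
byte 7: (5b xor 4f) xor 20 = 14 xor 20 = 34
byte 8: (d8 xor 44) xor 6c = 9c xor 6c = f0
byte 9: (06 xor 45) xor 6f = 43 xor 6f = 2c
byte 10: (69 xor ea) xor 67 = 83 xor 67 = e4
byte 11: (39 xor 77) xor 69 = 4e xor 69 = 27

01001000 10000011 00011010 11010110 00010011 11001000 11100010 00110100 11110000 00101100 11100100 00100111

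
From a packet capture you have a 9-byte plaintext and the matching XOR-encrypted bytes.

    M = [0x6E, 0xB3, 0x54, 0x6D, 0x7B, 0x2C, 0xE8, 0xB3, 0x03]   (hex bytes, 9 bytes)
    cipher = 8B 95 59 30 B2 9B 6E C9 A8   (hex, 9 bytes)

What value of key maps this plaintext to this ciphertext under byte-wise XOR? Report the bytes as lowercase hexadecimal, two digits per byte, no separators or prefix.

Since cipher = M ⊕ key, XORing both sides with M gives key = M ⊕ cipher.
6e xor 8b = e5
b3 xor 95 = 26
54 xor 59 = 0d
6d xor 30 = 5d
7b xor b2 = c9
2c xor 9b = b7
e8 xor 6e = 86
b3 xor c9 = 7a
03 xor a8 = ab

e5260d5dc9b7867aab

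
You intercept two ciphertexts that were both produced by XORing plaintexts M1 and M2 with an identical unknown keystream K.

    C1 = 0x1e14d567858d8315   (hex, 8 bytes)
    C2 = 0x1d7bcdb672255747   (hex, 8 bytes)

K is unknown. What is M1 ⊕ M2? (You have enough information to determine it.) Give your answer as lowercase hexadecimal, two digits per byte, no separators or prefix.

036f18d1f7a8d452

C1 ⊕ C2 = (M1 ⊕ K) ⊕ (M2 ⊕ K) = M1 ⊕ M2 — the shared key cancels under XOR.
1e xor 1d = 03
14 xor 7b = 6f
d5 xor cd = 18
67 xor b6 = d1
85 xor 72 = f7
8d xor 25 = a8
83 xor 57 = d4
15 xor 47 = 52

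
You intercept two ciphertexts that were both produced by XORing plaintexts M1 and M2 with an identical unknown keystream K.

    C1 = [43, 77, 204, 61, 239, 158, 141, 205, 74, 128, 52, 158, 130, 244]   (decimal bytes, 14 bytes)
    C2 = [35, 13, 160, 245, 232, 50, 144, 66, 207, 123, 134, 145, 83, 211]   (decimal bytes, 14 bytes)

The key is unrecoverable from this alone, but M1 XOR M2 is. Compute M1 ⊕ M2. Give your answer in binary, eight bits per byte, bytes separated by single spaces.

00001000 01000000 01101100 11001000 00000111 10101100 00011101 10001111 10000101 11111011 10110010 00001111 11010001 00100111

C1 ⊕ C2 = (M1 ⊕ K) ⊕ (M2 ⊕ K) = M1 ⊕ M2 — the shared key cancels under XOR.
2b ⊕ 23 = 08
4d ⊕ 0d = 40
cc ⊕ a0 = 6c
3d ⊕ f5 = c8
ef ⊕ e8 = 07
9e ⊕ 32 = ac
8d ⊕ 90 = 1d
cd ⊕ 42 = 8f
4a ⊕ cf = 85
80 ⊕ 7b = fb
34 ⊕ 86 = b2
9e ⊕ 91 = 0f
82 ⊕ 53 = d1
f4 ⊕ d3 = 27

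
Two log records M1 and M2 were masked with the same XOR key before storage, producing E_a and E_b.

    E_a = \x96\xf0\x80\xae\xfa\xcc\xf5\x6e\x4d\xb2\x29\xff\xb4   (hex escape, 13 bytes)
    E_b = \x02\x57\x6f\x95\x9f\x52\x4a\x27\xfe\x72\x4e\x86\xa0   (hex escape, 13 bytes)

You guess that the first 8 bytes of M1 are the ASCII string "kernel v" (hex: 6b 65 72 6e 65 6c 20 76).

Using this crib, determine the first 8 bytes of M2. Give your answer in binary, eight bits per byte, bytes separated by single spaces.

11111111 11000010 10011101 01010101 00000000 11110010 10011111 00111111

First, E_a ⊕ E_b = (M1 ⊕ K) ⊕ (M2 ⊕ K) = M1 ⊕ M2, so the key drops out. Then M2 = (M1 ⊕ M2) ⊕ M1 over the first 8 bytes.
byte 0: (96 xor 02) xor 6b = 94 xor 6b = ff
byte 1: (f0 xor 57) xor 65 = a7 xor 65 = c2
byte 2: (80 xor 6f) xor 72 = ef xor 72 = 9d
byte 3: (ae xor 95) xor 6e = 3b xor 6e = 55
byte 4: (fa xor 9f) xor 65 = 65 xor 65 = 00
byte 5: (cc xor 52) xor 6c = 9e xor 6c = f2
byte 6: (f5 xor 4a) xor 20 = bf xor 20 = 9f
byte 7: (6e xor 27) xor 76 = 49 xor 76 = 3f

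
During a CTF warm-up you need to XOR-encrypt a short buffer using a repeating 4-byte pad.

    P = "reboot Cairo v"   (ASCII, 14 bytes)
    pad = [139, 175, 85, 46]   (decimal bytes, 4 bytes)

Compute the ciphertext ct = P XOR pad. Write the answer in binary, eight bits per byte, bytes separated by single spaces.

The 4-byte key repeats, so the effective keystream is 8b af 55 2e 8b af 55 2e 8b af 55 2e 8b af.
byte 0: 114 ^ 139 = 249
byte 1: 101 ^ 175 = 202
byte 2:  98 ^  85 =  55
byte 3: 111 ^  46 =  65
byte 4: 111 ^ 139 = 228
byte 5: 116 ^ 175 = 219
byte 6:  32 ^  85 = 117
byte 7:  67 ^  46 = 109
byte 8:  97 ^ 139 = 234
byte 9: 105 ^ 175 = 198
byte 10: 114 ^  85 =  39
byte 11: 111 ^  46 =  65
byte 12:  32 ^ 139 = 171
byte 13: 118 ^ 175 = 217

11111001 11001010 00110111 01000001 11100100 11011011 01110101 01101101 11101010 11000110 00100111 01000001 10101011 11011001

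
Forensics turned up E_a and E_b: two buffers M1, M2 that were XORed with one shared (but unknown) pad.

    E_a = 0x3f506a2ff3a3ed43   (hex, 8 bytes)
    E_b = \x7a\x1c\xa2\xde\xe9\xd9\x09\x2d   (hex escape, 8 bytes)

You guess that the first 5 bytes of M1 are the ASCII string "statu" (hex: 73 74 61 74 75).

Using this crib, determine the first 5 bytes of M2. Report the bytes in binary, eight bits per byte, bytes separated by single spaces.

First, E_a ⊕ E_b = (M1 ⊕ K) ⊕ (M2 ⊕ K) = M1 ⊕ M2, so the key drops out. Then M2 = (M1 ⊕ M2) ⊕ M1 over the first 5 bytes.
byte 0: (3f XOR 7a) XOR 73 = 45 XOR 73 = 36
byte 1: (50 XOR 1c) XOR 74 = 4c XOR 74 = 38
byte 2: (6a XOR a2) XOR 61 = c8 XOR 61 = a9
byte 3: (2f XOR de) XOR 74 = f1 XOR 74 = 85
byte 4: (f3 XOR e9) XOR 75 = 1a XOR 75 = 6f

00110110 00111000 10101001 10000101 01101111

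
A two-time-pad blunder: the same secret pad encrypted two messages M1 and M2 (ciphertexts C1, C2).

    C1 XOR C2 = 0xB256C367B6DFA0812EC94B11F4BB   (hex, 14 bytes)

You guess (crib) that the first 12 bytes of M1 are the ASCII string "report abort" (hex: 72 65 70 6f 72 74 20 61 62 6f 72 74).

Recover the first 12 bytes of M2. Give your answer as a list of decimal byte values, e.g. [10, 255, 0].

[192, 51, 179, 8, 196, 171, 128, 224, 76, 166, 57, 101]

Since C1 ⊕ C2 = M1 ⊕ M2, XORing with the guessed M1 bytes yields the corresponding M2 bytes: M2 = (C1 ⊕ C2) ⊕ M1.
byte 0: b2 XOR 72 = c0
byte 1: 56 XOR 65 = 33
byte 2: c3 XOR 70 = b3
byte 3: 67 XOR 6f = 08
byte 4: b6 XOR 72 = c4
byte 5: df XOR 74 = ab
byte 6: a0 XOR 20 = 80
byte 7: 81 XOR 61 = e0
byte 8: 2e XOR 62 = 4c
byte 9: c9 XOR 6f = a6
byte 10: 4b XOR 72 = 39
byte 11: 11 XOR 74 = 65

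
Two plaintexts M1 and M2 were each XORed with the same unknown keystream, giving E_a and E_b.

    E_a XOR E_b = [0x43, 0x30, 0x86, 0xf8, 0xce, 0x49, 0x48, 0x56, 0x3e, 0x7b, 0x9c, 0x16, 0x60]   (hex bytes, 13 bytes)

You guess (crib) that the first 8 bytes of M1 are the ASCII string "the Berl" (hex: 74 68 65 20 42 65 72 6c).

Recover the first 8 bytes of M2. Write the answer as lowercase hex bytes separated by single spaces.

37 58 e3 d8 8c 2c 3a 3a

Since E_a ⊕ E_b = M1 ⊕ M2, XORing with the guessed M1 bytes yields the corresponding M2 bytes: M2 = (E_a ⊕ E_b) ⊕ M1.
byte 0:  67 XOR 116 =  55
byte 1:  48 XOR 104 =  88
byte 2: 134 XOR 101 = 227
byte 3: 248 XOR  32 = 216
byte 4: 206 XOR  66 = 140
byte 5:  73 XOR 101 =  44
byte 6:  72 XOR 114 =  58
byte 7:  86 XOR 108 =  58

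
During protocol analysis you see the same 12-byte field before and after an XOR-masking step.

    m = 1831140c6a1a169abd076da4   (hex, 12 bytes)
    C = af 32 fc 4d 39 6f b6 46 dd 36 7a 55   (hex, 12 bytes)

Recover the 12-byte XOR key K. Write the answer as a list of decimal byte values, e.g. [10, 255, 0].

Since C = m ⊕ K, XORing both sides with m gives K = m ⊕ C.
 24 xor 175 = 183
 49 xor  50 =   3
 20 xor 252 = 232
 12 xor  77 =  65
106 xor  57 =  83
 26 xor 111 = 117
 22 xor 182 = 160
154 xor  70 = 220
189 xor 221 =  96
  7 xor  54 =  49
109 xor 122 =  23
164 xor  85 = 241

[183, 3, 232, 65, 83, 117, 160, 220, 96, 49, 23, 241]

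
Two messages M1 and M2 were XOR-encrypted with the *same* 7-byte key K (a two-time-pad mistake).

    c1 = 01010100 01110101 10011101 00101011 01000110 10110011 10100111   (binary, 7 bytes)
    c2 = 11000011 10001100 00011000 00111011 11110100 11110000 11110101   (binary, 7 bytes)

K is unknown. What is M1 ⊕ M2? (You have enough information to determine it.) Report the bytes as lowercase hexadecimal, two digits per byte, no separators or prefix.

97f98510b24352

c1 ⊕ c2 = (M1 ⊕ K) ⊕ (M2 ⊕ K) = M1 ⊕ M2 — the shared key cancels under XOR.
01010100 XOR 11000011 = 10010111
01110101 XOR 10001100 = 11111001
10011101 XOR 00011000 = 10000101
00101011 XOR 00111011 = 00010000
01000110 XOR 11110100 = 10110010
10110011 XOR 11110000 = 01000011
10100111 XOR 11110101 = 01010010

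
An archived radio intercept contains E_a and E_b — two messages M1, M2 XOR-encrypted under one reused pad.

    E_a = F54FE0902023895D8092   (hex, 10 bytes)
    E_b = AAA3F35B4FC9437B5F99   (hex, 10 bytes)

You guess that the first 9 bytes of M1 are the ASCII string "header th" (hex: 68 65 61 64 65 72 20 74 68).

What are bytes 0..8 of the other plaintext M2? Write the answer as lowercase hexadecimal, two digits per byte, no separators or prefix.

First, E_a ⊕ E_b = (M1 ⊕ K) ⊕ (M2 ⊕ K) = M1 ⊕ M2, so the key drops out. Then M2 = (M1 ⊕ M2) ⊕ M1 over the first 9 bytes.
byte 0: (f5 ⊕ aa) ⊕ 68 = 5f ⊕ 68 = 37
byte 1: (4f ⊕ a3) ⊕ 65 = ec ⊕ 65 = 89
byte 2: (e0 ⊕ f3) ⊕ 61 = 13 ⊕ 61 = 72
byte 3: (90 ⊕ 5b) ⊕ 64 = cb ⊕ 64 = af
byte 4: (20 ⊕ 4f) ⊕ 65 = 6f ⊕ 65 = 0a
byte 5: (23 ⊕ c9) ⊕ 72 = ea ⊕ 72 = 98
byte 6: (89 ⊕ 43) ⊕ 20 = ca ⊕ 20 = ea
byte 7: (5d ⊕ 7b) ⊕ 74 = 26 ⊕ 74 = 52
byte 8: (80 ⊕ 5f) ⊕ 68 = df ⊕ 68 = b7

378972af0a98ea52b7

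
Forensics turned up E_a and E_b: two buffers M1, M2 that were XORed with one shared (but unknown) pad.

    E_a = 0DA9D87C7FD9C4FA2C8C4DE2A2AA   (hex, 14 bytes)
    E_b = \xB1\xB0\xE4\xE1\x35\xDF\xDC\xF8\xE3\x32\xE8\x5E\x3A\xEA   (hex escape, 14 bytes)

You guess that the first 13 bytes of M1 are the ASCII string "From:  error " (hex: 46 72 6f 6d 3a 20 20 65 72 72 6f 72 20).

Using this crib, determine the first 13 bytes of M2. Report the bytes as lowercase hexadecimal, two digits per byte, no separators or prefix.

fa6b53f070263867bdcccaceb8

First, E_a ⊕ E_b = (M1 ⊕ K) ⊕ (M2 ⊕ K) = M1 ⊕ M2, so the key drops out. Then M2 = (M1 ⊕ M2) ⊕ M1 over the first 13 bytes.
byte 0: (0d XOR b1) XOR 46 = bc XOR 46 = fa
byte 1: (a9 XOR b0) XOR 72 = 19 XOR 72 = 6b
byte 2: (d8 XOR e4) XOR 6f = 3c XOR 6f = 53
byte 3: (7c XOR e1) XOR 6d = 9d XOR 6d = f0
byte 4: (7f XOR 35) XOR 3a = 4a XOR 3a = 70
byte 5: (d9 XOR df) XOR 20 = 06 XOR 20 = 26
byte 6: (c4 XOR dc) XOR 20 = 18 XOR 20 = 38
byte 7: (fa XOR f8) XOR 65 = 02 XOR 65 = 67
byte 8: (2c XOR e3) XOR 72 = cf XOR 72 = bd
byte 9: (8c XOR 32) XOR 72 = be XOR 72 = cc
byte 10: (4d XOR e8) XOR 6f = a5 XOR 6f = ca
byte 11: (e2 XOR 5e) XOR 72 = bc XOR 72 = ce
byte 12: (a2 XOR 3a) XOR 20 = 98 XOR 20 = b8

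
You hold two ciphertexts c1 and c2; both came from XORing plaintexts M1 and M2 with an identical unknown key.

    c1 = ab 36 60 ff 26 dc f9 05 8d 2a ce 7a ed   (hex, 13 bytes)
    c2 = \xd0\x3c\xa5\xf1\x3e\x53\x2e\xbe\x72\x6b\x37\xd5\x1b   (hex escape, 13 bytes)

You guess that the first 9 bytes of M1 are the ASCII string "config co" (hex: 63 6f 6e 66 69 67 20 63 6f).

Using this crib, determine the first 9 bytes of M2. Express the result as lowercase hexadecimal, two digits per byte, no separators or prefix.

First, c1 ⊕ c2 = (M1 ⊕ K) ⊕ (M2 ⊕ K) = M1 ⊕ M2, so the key drops out. Then M2 = (M1 ⊕ M2) ⊕ M1 over the first 9 bytes.
byte 0: (ab ⊕ d0) ⊕ 63 = 7b ⊕ 63 = 18
byte 1: (36 ⊕ 3c) ⊕ 6f = 0a ⊕ 6f = 65
byte 2: (60 ⊕ a5) ⊕ 6e = c5 ⊕ 6e = ab
byte 3: (ff ⊕ f1) ⊕ 66 = 0e ⊕ 66 = 68
byte 4: (26 ⊕ 3e) ⊕ 69 = 18 ⊕ 69 = 71
byte 5: (dc ⊕ 53) ⊕ 67 = 8f ⊕ 67 = e8
byte 6: (f9 ⊕ 2e) ⊕ 20 = d7 ⊕ 20 = f7
byte 7: (05 ⊕ be) ⊕ 63 = bb ⊕ 63 = d8
byte 8: (8d ⊕ 72) ⊕ 6f = ff ⊕ 6f = 90

1865ab6871e8f7d890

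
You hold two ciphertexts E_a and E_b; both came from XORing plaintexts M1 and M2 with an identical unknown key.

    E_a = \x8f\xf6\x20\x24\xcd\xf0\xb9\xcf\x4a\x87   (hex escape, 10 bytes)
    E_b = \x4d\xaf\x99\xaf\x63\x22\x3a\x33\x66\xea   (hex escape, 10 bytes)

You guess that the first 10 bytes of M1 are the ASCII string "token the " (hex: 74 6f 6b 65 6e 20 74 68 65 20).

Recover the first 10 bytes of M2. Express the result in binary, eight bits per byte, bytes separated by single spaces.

10110110 00110110 11010010 11101110 11000000 11110010 11110111 10010100 01001001 01001101

First, E_a ⊕ E_b = (M1 ⊕ K) ⊕ (M2 ⊕ K) = M1 ⊕ M2, so the key drops out. Then M2 = (M1 ⊕ M2) ⊕ M1 over the first 10 bytes.
byte 0: (8f ^ 4d) ^ 74 = c2 ^ 74 = b6
byte 1: (f6 ^ af) ^ 6f = 59 ^ 6f = 36
byte 2: (20 ^ 99) ^ 6b = b9 ^ 6b = d2
byte 3: (24 ^ af) ^ 65 = 8b ^ 65 = ee
byte 4: (cd ^ 63) ^ 6e = ae ^ 6e = c0
byte 5: (f0 ^ 22) ^ 20 = d2 ^ 20 = f2
byte 6: (b9 ^ 3a) ^ 74 = 83 ^ 74 = f7
byte 7: (cf ^ 33) ^ 68 = fc ^ 68 = 94
byte 8: (4a ^ 66) ^ 65 = 2c ^ 65 = 49
byte 9: (87 ^ ea) ^ 20 = 6d ^ 20 = 4d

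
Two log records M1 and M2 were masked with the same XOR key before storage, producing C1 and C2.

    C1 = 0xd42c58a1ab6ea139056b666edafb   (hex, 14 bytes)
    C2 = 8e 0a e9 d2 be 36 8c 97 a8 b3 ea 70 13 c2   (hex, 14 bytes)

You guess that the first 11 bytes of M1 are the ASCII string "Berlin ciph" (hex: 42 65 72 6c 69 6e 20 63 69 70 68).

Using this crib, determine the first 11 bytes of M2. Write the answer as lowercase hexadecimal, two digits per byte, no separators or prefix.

First, C1 ⊕ C2 = (M1 ⊕ K) ⊕ (M2 ⊕ K) = M1 ⊕ M2, so the key drops out. Then M2 = (M1 ⊕ M2) ⊕ M1 over the first 11 bytes.
byte 0: (d4 XOR 8e) XOR 42 = 5a XOR 42 = 18
byte 1: (2c XOR 0a) XOR 65 = 26 XOR 65 = 43
byte 2: (58 XOR e9) XOR 72 = b1 XOR 72 = c3
byte 3: (a1 XOR d2) XOR 6c = 73 XOR 6c = 1f
byte 4: (ab XOR be) XOR 69 = 15 XOR 69 = 7c
byte 5: (6e XOR 36) XOR 6e = 58 XOR 6e = 36
byte 6: (a1 XOR 8c) XOR 20 = 2d XOR 20 = 0d
byte 7: (39 XOR 97) XOR 63 = ae XOR 63 = cd
byte 8: (05 XOR a8) XOR 69 = ad XOR 69 = c4
byte 9: (6b XOR b3) XOR 70 = d8 XOR 70 = a8
byte 10: (66 XOR ea) XOR 68 = 8c XOR 68 = e4

1843c31f7c360dcdc4a8e4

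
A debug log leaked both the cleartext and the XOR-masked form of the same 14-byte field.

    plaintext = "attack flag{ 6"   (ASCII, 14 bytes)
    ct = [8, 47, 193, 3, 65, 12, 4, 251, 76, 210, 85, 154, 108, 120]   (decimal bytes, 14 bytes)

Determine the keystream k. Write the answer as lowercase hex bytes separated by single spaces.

Since ct = plaintext ⊕ k, XORing both sides with plaintext gives k = plaintext ⊕ ct.
01100001 ^ 00001000 = 01101001
01110100 ^ 00101111 = 01011011
01110100 ^ 11000001 = 10110101
01100001 ^ 00000011 = 01100010
01100011 ^ 01000001 = 00100010
01101011 ^ 00001100 = 01100111
00100000 ^ 00000100 = 00100100
01100110 ^ 11111011 = 10011101
01101100 ^ 01001100 = 00100000
01100001 ^ 11010010 = 10110011
01100111 ^ 01010101 = 00110010
01111011 ^ 10011010 = 11100001
00100000 ^ 01101100 = 01001100
00110110 ^ 01111000 = 01001110

69 5b b5 62 22 67 24 9d 20 b3 32 e1 4c 4e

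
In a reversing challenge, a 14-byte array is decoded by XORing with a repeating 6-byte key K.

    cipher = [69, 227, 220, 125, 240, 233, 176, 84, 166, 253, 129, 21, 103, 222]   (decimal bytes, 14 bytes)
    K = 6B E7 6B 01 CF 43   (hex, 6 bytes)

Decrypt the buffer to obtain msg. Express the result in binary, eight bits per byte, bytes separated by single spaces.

The 6-byte key repeats, so the effective keystream is 6b e7 6b 01 cf 43 6b e7 6b 01 cf 43 6b e7.
byte 0: 45 ⊕ 6b = 2e
byte 1: e3 ⊕ e7 = 04
byte 2: dc ⊕ 6b = b7
byte 3: 7d ⊕ 01 = 7c
byte 4: f0 ⊕ cf = 3f
byte 5: e9 ⊕ 43 = aa
byte 6: b0 ⊕ 6b = db
byte 7: 54 ⊕ e7 = b3
byte 8: a6 ⊕ 6b = cd
byte 9: fd ⊕ 01 = fc
byte 10: 81 ⊕ cf = 4e
byte 11: 15 ⊕ 43 = 56
byte 12: 67 ⊕ 6b = 0c
byte 13: de ⊕ e7 = 39

00101110 00000100 10110111 01111100 00111111 10101010 11011011 10110011 11001101 11111100 01001110 01010110 00001100 00111001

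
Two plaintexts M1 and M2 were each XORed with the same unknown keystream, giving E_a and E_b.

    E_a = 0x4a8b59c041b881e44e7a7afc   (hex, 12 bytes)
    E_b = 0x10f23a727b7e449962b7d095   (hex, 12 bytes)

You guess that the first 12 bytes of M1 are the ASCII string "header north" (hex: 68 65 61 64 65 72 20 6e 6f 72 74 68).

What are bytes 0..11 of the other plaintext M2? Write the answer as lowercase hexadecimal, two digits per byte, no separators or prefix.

First, E_a ⊕ E_b = (M1 ⊕ K) ⊕ (M2 ⊕ K) = M1 ⊕ M2, so the key drops out. Then M2 = (M1 ⊕ M2) ⊕ M1 over the first 12 bytes.
byte 0: (4a xor 10) xor 68 = 5a xor 68 = 32
byte 1: (8b xor f2) xor 65 = 79 xor 65 = 1c
byte 2: (59 xor 3a) xor 61 = 63 xor 61 = 02
byte 3: (c0 xor 72) xor 64 = b2 xor 64 = d6
byte 4: (41 xor 7b) xor 65 = 3a xor 65 = 5f
byte 5: (b8 xor 7e) xor 72 = c6 xor 72 = b4
byte 6: (81 xor 44) xor 20 = c5 xor 20 = e5
byte 7: (e4 xor 99) xor 6e = 7d xor 6e = 13
byte 8: (4e xor 62) xor 6f = 2c xor 6f = 43
byte 9: (7a xor b7) xor 72 = cd xor 72 = bf
byte 10: (7a xor d0) xor 74 = aa xor 74 = de
byte 11: (fc xor 95) xor 68 = 69 xor 68 = 01

321c02d65fb4e51343bfde01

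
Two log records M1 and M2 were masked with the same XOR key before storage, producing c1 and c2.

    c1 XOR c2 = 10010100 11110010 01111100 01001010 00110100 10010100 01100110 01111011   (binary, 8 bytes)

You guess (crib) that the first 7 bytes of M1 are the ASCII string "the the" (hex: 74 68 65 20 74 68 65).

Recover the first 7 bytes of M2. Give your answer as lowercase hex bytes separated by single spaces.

e0 9a 19 6a 40 fc 03

Since c1 ⊕ c2 = M1 ⊕ M2, XORing with the guessed M1 bytes yields the corresponding M2 bytes: M2 = (c1 ⊕ c2) ⊕ M1.
94 ⊕ 74 = e0
f2 ⊕ 68 = 9a
7c ⊕ 65 = 19
4a ⊕ 20 = 6a
34 ⊕ 74 = 40
94 ⊕ 68 = fc
66 ⊕ 65 = 03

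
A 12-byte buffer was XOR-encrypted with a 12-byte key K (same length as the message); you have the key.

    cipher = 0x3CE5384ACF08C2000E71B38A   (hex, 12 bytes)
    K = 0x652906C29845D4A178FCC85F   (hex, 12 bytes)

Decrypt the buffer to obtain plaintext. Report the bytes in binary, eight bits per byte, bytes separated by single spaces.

01011001 11001100 00111110 10001000 01010111 01001101 00010110 10100001 01110110 10001101 01111011 11010101

3c XOR 65 = 59
e5 XOR 29 = cc
38 XOR 06 = 3e
4a XOR c2 = 88
cf XOR 98 = 57
08 XOR 45 = 4d
c2 XOR d4 = 16
00 XOR a1 = a1
0e XOR 78 = 76
71 XOR fc = 8d
b3 XOR c8 = 7b
8a XOR 5f = d5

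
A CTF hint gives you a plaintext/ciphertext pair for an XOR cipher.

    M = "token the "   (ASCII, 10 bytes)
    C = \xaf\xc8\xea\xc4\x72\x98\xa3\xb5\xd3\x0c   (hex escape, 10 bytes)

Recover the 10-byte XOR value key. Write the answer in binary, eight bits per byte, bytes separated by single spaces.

11011011 10100111 10000001 10100001 00011100 10111000 11010111 11011101 10110110 00101100

Since C = M ⊕ key, XORing both sides with M gives key = M ⊕ C.
74 ⊕ af = db
6f ⊕ c8 = a7
6b ⊕ ea = 81
65 ⊕ c4 = a1
6e ⊕ 72 = 1c
20 ⊕ 98 = b8
74 ⊕ a3 = d7
68 ⊕ b5 = dd
65 ⊕ d3 = b6
20 ⊕ 0c = 2c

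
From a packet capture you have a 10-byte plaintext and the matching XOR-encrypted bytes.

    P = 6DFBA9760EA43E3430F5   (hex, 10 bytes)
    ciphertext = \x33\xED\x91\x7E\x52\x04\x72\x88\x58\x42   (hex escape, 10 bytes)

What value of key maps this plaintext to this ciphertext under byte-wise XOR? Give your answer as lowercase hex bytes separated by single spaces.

5e 16 38 08 5c a0 4c bc 68 b7

Since ciphertext = P ⊕ key, XORing both sides with P gives key = P ⊕ ciphertext.
6d XOR 33 = 5e
fb XOR ed = 16
a9 XOR 91 = 38
76 XOR 7e = 08
0e XOR 52 = 5c
a4 XOR 04 = a0
3e XOR 72 = 4c
34 XOR 88 = bc
30 XOR 58 = 68
f5 XOR 42 = b7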